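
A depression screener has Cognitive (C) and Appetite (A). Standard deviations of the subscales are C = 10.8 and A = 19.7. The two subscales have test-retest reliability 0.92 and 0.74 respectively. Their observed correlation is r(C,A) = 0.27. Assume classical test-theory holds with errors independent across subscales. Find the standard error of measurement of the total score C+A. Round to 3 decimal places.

10.499

Var(total) = 504.73 + 114.89 = 619.62.
True-score variance = 394.495 + 114.89 = 509.386, so reliability = 0.8221.
Error variance = 619.62 − 509.386 = 110.235; SEM = √110.235 = 10.499.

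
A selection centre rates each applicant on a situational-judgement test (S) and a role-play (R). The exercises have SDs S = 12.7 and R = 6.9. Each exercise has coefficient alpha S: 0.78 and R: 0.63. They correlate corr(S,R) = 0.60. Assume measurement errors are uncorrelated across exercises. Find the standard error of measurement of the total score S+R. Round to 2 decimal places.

7.29

Var(total) = 208.9 + 105.156 = 314.056.
True-score variance = 155.8 + 105.156 = 260.957, so reliability = 0.8309.
Error variance = 314.056 − 260.957 = 53.0995; SEM = √53.0995 = 7.29.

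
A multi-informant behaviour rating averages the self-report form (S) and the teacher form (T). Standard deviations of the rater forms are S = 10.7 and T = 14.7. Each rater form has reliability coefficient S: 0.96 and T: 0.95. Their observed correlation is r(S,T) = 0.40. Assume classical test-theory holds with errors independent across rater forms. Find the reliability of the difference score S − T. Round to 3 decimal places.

0.925

Var(S−T) = 10.7² + 14.7² − 2·10.7·14.7·0.40 = 330.58 − 125.832 = 204.748.
Under uncorrelated errors the observed covariances equal the true-score covariances, so only the own-variance terms attenuate.
True-score variance = [10.7²·0.96 + 14.7²·0.95] − 125.832 = 315.196 − 125.832 = 189.364.
Reliability = 189.364 / 204.748 = 0.925.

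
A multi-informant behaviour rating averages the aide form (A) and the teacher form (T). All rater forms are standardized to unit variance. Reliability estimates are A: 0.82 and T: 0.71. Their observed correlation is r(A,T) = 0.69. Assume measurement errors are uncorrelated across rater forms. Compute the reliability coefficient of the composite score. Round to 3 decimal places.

Var(A+T) = 2 + 2·[0.69] = 2 + 1.38 = 3.38.
With uncorrelated errors the cross-covariances are all true-score covariance, so they carry over unchanged; only the diagonal terms shrink to ρᵢσᵢ².
True-score variance = [0.82 + 0.71] + 1.38 = 1.53 + 1.38 = 2.91.
Reliability = 2.91 / 3.38 = 0.861.

0.861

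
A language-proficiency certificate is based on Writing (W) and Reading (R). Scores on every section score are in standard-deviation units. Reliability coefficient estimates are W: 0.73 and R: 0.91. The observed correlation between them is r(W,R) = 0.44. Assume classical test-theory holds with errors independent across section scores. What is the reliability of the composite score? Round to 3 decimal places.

Var(W+R) = 2 + 2·[0.44] = 2 + 0.88 = 2.88.
Under uncorrelated errors the observed covariances equal the true-score covariances, so only the own-variance terms attenuate.
True-score variance = [0.73 + 0.91] + 0.88 = 1.64 + 0.88 = 2.52.
Reliability = 2.52 / 2.88 = 0.875.

0.875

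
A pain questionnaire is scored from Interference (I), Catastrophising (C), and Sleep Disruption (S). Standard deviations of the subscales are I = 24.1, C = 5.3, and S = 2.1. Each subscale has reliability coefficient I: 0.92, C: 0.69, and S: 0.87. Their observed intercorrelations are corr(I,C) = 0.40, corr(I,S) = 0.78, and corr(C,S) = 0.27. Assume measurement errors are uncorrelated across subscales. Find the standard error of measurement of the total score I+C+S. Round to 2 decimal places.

7.47

Var(total) = 613.31 + 187.146 = 800.456.
True-score variance = 557.564 + 187.146 = 744.71, so reliability = 0.9304.
Error variance = 800.456 − 744.71 = 55.746; SEM = √55.746 = 7.47.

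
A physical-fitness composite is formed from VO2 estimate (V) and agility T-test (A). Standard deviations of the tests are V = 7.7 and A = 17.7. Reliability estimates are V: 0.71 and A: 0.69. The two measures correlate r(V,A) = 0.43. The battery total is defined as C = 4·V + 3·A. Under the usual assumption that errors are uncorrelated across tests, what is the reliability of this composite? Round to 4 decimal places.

Var(C) = 4²·7.7² + 3²·17.7² + 2·[12·7.7·17.7·0.43] = 3768.25 + 1406.51 = 5174.76.
Under uncorrelated errors the observed covariances equal the true-score covariances, so only the own-variance terms attenuate.
True-score variance = [4²·7.7²·0.71 + 3²·17.7²·0.69] + 1406.51 = 2619.07 + 1406.51 = 4025.58.
Reliability = 4025.58 / 5174.76 = 0.7779.

0.7779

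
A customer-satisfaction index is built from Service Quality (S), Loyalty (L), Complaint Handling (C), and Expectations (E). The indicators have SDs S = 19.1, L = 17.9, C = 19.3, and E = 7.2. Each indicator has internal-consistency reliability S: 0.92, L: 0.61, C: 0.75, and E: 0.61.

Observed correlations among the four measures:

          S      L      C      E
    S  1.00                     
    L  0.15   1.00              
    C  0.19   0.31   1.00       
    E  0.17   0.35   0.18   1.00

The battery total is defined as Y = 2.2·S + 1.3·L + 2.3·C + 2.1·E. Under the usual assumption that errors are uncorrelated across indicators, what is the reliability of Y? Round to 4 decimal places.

0.8637

Var(Y) = 2.2²·19.1² + 1.3²·17.9² + 2.3²·19.3² + 2.1²·7.2² + 2·[2.86·19.1·17.9·0.15 + 5.06·19.1·19.3·0.19 + 4.62·19.1·7.2·0.17 + 2.99·17.9·19.3·0.31 + 2.73·17.9·7.2·0.35 + 4.83·19.3·7.2·0.18] = 4506.26 + 2346.51 = 6852.77.
With uncorrelated errors the cross-covariances are all true-score covariance, so they carry over unchanged; only the diagonal terms shrink to ρᵢσᵢ².
True-score variance = [2.2²·19.1²·0.92 + 1.3²·17.9²·0.61 + 2.3²·19.3²·0.75 + 2.1²·7.2²·0.61] + 2346.51 = 3572.05 + 2346.51 = 5918.55.
Reliability = 5918.55 / 6852.77 = 0.8637.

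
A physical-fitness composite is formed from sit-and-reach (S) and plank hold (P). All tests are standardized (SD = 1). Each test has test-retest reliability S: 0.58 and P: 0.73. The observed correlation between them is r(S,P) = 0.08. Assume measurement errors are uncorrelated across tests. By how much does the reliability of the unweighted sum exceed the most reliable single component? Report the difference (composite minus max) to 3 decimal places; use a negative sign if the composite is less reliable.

Var(sum) = 2 + 0.16 = 2.16; true-score variance = 1.31 + 0.16 = 1.47; composite reliability = 0.6806.
Max component reliability = 0.7300.
Difference = 0.6806 − 0.7300 = -0.049.

-0.049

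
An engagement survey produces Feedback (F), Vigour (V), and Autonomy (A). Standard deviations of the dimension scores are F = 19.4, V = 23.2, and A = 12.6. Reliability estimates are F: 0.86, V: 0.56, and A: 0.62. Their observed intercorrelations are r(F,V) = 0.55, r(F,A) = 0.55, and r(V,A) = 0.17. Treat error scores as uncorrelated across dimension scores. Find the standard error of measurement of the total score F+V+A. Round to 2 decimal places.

18.70

Var(total) = 1073.36 + 863.361 = 1936.72.
True-score variance = 723.515 + 863.361 = 1586.88, so reliability = 0.8194.
Error variance = 1936.72 − 1586.88 = 349.845; SEM = √349.845 = 18.70.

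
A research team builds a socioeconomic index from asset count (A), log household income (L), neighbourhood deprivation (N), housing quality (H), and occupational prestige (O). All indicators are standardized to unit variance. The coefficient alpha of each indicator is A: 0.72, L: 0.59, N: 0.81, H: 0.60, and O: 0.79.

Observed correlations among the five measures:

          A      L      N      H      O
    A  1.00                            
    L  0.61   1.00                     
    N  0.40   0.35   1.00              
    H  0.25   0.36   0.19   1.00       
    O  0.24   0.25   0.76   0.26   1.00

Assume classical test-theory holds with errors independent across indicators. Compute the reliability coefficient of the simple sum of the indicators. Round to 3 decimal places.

Var(A+L+N+H+O) = 5 + 2·[0.61 + 0.40 + 0.25 + 0.24 + 0.35 + 0.36 + 0.25 + 0.19 + 0.76 + 0.26] = 5 + 7.34 = 12.34.
With uncorrelated errors the cross-covariances are all true-score covariance, so they carry over unchanged; only the diagonal terms shrink to ρᵢσᵢ².
True-score variance = [0.72 + 0.59 + 0.81 + 0.60 + 0.79] + 7.34 = 3.51 + 7.34 = 10.85.
Reliability = 10.85 / 12.34 = 0.879.

0.879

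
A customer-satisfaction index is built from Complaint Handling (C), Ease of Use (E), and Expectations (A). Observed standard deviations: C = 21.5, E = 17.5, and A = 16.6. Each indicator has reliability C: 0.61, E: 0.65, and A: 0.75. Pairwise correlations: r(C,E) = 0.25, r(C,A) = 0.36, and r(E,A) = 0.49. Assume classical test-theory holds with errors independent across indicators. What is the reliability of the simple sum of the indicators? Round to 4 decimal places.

0.7991

Var(C+E+A) = 21.5² + 17.5² + 16.6² + 2·[21.5·17.5·0.25 + 21.5·16.6·0.36 + 17.5·16.6·0.49] = 1044.06 + 729.783 = 1773.84.
Because errors are independent across components, Cov(Tᵢ,Tⱼ) = Cov(Xᵢ,Xⱼ); the off-diagonal part of the true-score variance is the same as above.
True-score variance = [21.5²·0.61 + 17.5²·0.65 + 16.6²·0.75] + 729.783 = 687.705 + 729.783 = 1417.49.
Reliability = 1417.49 / 1773.84 = 0.7991.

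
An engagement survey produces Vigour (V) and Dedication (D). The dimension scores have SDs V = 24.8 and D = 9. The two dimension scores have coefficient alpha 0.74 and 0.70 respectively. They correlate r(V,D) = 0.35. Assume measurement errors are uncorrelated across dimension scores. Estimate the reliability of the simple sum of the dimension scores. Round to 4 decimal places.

Var(V+D) = 24.8² + 9² + 2·[24.8·9·0.35] = 696.04 + 156.24 = 852.28.
Because errors are independent across components, Cov(Tᵢ,Tⱼ) = Cov(Xᵢ,Xⱼ); the off-diagonal part of the true-score variance is the same as above.
True-score variance = [24.8²·0.74 + 9²·0.70] + 156.24 = 511.83 + 156.24 = 668.07.
Reliability = 668.07 / 852.28 = 0.7839.

0.7839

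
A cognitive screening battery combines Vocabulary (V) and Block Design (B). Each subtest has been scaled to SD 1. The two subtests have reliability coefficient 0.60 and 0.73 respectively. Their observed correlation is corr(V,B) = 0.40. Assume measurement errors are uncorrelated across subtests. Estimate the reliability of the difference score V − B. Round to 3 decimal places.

Var(V−B) = 1 + 1 − 2·0.40 = 2 − 0.8 = 1.2.
Under uncorrelated errors the observed covariances equal the true-score covariances, so only the own-variance terms attenuate.
True-score variance = [0.60 + 0.73] − 0.8 = 1.33 − 0.8 = 0.53.
Reliability = 0.53 / 1.2 = 0.442.

0.442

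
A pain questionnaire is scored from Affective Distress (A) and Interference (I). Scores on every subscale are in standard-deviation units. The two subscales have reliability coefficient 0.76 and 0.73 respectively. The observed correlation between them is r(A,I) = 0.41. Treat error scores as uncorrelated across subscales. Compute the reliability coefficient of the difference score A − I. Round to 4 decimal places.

Var(A−I) = 1 + 1 − 2·0.41 = 2 − 0.82 = 1.18.
Because errors are independent across components, Cov(Tᵢ,Tⱼ) = Cov(Xᵢ,Xⱼ); the off-diagonal part of the true-score variance is the same as above.
True-score variance = [0.76 + 0.73] − 0.82 = 1.49 − 0.82 = 0.67.
Reliability = 0.67 / 1.18 = 0.5678.

0.5678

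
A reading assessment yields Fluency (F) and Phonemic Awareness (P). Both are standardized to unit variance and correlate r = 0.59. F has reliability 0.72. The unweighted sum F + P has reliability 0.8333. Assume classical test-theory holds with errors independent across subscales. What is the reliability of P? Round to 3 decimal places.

Var(F+P) = 2 + 2·0.59 = 3.180.
True-score variance = ρ_F + ρ_P + 2·0.59, so 0.8333 = (0.72 + ρ_P + 1.18) / 3.180.
ρ_P = 0.8333·3.180 − 0.72 − 1.18 = 0.750.

0.750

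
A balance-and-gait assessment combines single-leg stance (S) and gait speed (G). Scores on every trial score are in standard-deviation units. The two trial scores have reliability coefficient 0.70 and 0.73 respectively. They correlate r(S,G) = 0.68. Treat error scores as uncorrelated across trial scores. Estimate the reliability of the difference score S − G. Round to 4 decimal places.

Var(S−G) = 1 + 1 − 2·0.68 = 2 − 1.36 = 0.64.
Because errors are independent across components, Cov(Tᵢ,Tⱼ) = Cov(Xᵢ,Xⱼ); the off-diagonal part of the true-score variance is the same as above.
True-score variance = [0.70 + 0.73] − 1.36 = 1.43 − 1.36 = 0.07.
Reliability = 0.07 / 0.64 = 0.1094.

0.1094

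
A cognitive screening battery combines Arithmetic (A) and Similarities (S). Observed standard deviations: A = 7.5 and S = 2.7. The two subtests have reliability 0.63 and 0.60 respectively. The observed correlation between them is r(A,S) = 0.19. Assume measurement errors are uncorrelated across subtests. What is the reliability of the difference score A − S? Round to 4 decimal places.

Var(A−S) = 7.5² + 2.7² − 2·7.5·2.7·0.19 = 63.54 − 7.695 = 55.845.
Because errors are independent across components, Cov(Tᵢ,Tⱼ) = Cov(Xᵢ,Xⱼ); the off-diagonal part of the true-score variance is the same as above.
True-score variance = [7.5²·0.63 + 2.7²·0.60] − 7.695 = 39.8115 − 7.695 = 32.1165.
Reliability = 32.1165 / 55.845 = 0.5751.

0.5751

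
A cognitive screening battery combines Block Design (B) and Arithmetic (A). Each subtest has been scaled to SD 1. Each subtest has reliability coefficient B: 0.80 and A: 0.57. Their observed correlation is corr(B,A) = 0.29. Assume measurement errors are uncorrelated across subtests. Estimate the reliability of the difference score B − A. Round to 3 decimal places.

Var(B−A) = 1 + 1 − 2·0.29 = 2 − 0.58 = 1.42.
Because errors are independent across components, Cov(Tᵢ,Tⱼ) = Cov(Xᵢ,Xⱼ); the off-diagonal part of the true-score variance is the same as above.
True-score variance = [0.80 + 0.57] − 0.58 = 1.37 − 0.58 = 0.79.
Reliability = 0.79 / 1.42 = 0.556.

0.556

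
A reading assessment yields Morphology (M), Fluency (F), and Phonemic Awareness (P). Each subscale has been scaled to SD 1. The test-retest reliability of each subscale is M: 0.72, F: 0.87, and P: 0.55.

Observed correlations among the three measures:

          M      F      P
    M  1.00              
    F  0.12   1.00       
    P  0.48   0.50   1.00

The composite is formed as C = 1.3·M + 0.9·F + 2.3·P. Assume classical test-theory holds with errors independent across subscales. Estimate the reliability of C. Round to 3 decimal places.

0.773

Var(C) = 1.3² + 0.9² + 2.3² + 2·[1.17·0.12 + 2.99·0.48 + 2.07·0.50] = 7.79 + 5.2212 = 13.0112.
With uncorrelated errors the cross-covariances are all true-score covariance, so they carry over unchanged; only the diagonal terms shrink to ρᵢσᵢ².
True-score variance = [1.3²·0.72 + 0.9²·0.87 + 2.3²·0.55] + 5.2212 = 4.831 + 5.2212 = 10.0522.
Reliability = 10.0522 / 13.0112 = 0.773.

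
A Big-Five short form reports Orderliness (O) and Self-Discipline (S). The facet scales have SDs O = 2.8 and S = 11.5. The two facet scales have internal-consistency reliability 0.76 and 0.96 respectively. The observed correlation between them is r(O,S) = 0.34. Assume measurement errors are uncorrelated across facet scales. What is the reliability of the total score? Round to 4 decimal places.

0.9557

Var(O+S) = 2.8² + 11.5² + 2·[2.8·11.5·0.34] = 140.09 + 21.896 = 161.986.
Under uncorrelated errors the observed covariances equal the true-score covariances, so only the own-variance terms attenuate.
True-score variance = [2.8²·0.76 + 11.5²·0.96] + 21.896 = 132.918 + 21.896 = 154.814.
Reliability = 154.814 / 161.986 = 0.9557.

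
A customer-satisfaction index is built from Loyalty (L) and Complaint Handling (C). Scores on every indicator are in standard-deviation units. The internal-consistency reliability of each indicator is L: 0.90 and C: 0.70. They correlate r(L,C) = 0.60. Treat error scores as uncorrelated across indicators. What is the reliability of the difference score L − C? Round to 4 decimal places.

Var(L−C) = 1 + 1 − 2·0.60 = 2 − 1.2 = 0.8.
Because errors are independent across components, Cov(Tᵢ,Tⱼ) = Cov(Xᵢ,Xⱼ); the off-diagonal part of the true-score variance is the same as above.
True-score variance = [0.90 + 0.70] − 1.2 = 1.6 − 1.2 = 0.4.
Reliability = 0.4 / 0.8 = 0.5000.

0.5000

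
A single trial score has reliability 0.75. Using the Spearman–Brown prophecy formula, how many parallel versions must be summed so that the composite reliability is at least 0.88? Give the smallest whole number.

k ≥ ρ*(1−ρ₁)/(ρ₁(1−ρ*)) = 0.88·0.25 / (0.75·0.12) = 2.444.
Smallest integer k = 3.

3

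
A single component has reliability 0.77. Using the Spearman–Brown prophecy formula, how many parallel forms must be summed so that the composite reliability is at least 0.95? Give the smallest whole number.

k ≥ ρ*(1−ρ₁)/(ρ₁(1−ρ*)) = 0.95·0.23 / (0.77·0.05) = 5.675.
Smallest integer k = 6.

6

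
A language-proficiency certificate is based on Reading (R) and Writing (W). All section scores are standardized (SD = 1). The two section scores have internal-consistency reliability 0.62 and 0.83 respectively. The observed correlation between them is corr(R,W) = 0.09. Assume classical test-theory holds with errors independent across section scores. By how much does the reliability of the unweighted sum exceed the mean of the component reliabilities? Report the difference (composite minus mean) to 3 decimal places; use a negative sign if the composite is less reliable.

0.023

Var(sum) = 2 + 0.18 = 2.18; true-score variance = 1.45 + 0.18 = 1.63; composite reliability = 0.7477.
Mean component reliability = 0.7250.
Difference = 0.7477 − 0.7250 = 0.023.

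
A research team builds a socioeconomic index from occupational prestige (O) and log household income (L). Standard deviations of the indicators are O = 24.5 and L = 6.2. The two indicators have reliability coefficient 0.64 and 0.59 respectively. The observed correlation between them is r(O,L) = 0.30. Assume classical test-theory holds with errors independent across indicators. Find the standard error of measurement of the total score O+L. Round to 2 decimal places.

15.23

Var(total) = 638.69 + 91.14 = 729.83.
True-score variance = 406.84 + 91.14 = 497.98, so reliability = 0.6823.
Error variance = 729.83 − 497.98 = 231.85; SEM = √231.85 = 15.23.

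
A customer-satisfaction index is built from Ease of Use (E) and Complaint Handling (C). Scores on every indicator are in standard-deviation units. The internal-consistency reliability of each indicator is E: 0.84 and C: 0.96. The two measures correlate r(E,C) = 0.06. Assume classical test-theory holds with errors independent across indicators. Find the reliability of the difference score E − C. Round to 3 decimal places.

Var(E−C) = 1 + 1 − 2·0.06 = 2 − 0.12 = 1.88.
Because errors are independent across components, Cov(Tᵢ,Tⱼ) = Cov(Xᵢ,Xⱼ); the off-diagonal part of the true-score variance is the same as above.
True-score variance = [0.84 + 0.96] − 0.12 = 1.8 − 0.12 = 1.68.
Reliability = 1.68 / 1.88 = 0.894.

0.894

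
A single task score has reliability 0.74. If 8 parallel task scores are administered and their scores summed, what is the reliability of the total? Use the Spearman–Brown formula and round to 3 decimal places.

0.958

ρ_k = kρ / (1 + (k−1)ρ) = 8·0.74 / (1 + 7·0.74) = 5.920 / 6.180 = 0.958.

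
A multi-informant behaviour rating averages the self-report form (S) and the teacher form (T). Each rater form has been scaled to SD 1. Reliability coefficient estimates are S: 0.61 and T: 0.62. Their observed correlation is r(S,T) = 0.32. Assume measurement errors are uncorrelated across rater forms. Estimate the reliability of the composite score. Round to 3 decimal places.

0.708

Var(S+T) = 2 + 2·[0.32] = 2 + 0.64 = 2.64.
Because errors are independent across components, Cov(Tᵢ,Tⱼ) = Cov(Xᵢ,Xⱼ); the off-diagonal part of the true-score variance is the same as above.
True-score variance = [0.61 + 0.62] + 0.64 = 1.23 + 0.64 = 1.87.
Reliability = 1.87 / 2.64 = 0.708.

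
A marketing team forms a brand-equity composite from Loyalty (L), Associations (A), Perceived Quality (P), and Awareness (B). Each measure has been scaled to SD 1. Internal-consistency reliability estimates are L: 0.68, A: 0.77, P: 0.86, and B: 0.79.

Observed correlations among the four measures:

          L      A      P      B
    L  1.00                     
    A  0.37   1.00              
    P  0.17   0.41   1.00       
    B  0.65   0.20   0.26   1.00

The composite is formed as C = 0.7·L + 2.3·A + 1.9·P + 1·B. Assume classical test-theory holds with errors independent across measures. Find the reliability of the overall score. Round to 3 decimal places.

Var(C) = 0.7² + 2.3² + 1.9² + 1 + 2·[1.61·0.37 + 1.33·0.17 + 0.7·0.65 + 4.37·0.41 + 2.3·0.20 + 1.9·0.26] = 10.39 + 8.045 = 18.435.
Under uncorrelated errors the observed covariances equal the true-score covariances, so only the own-variance terms attenuate.
True-score variance = [0.7²·0.68 + 2.3²·0.77 + 1.9²·0.86 + 0.79] + 8.045 = 8.3011 + 8.045 = 16.3461.
Reliability = 16.3461 / 18.435 = 0.887.

0.887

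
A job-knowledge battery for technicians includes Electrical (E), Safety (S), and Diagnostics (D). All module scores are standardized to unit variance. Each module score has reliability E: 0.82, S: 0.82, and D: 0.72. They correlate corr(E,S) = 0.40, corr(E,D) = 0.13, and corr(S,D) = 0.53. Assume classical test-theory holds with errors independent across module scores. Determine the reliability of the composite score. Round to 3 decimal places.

0.875

Var(E+S+D) = 3 + 2·[0.40 + 0.13 + 0.53] = 3 + 2.12 = 5.12.
With uncorrelated errors the cross-covariances are all true-score covariance, so they carry over unchanged; only the diagonal terms shrink to ρᵢσᵢ².
True-score variance = [0.82 + 0.82 + 0.72] + 2.12 = 2.36 + 2.12 = 4.48.
Reliability = 4.48 / 5.12 = 0.875.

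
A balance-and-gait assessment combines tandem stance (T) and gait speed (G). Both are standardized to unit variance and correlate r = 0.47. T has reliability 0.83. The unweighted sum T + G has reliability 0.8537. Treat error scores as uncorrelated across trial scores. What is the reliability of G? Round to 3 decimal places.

0.740

Var(T+G) = 2 + 2·0.47 = 2.940.
True-score variance = ρ_T + ρ_G + 2·0.47, so 0.8537 = (0.83 + ρ_G + 0.94) / 2.940.
ρ_G = 0.8537·2.940 − 0.83 − 0.94 = 0.740.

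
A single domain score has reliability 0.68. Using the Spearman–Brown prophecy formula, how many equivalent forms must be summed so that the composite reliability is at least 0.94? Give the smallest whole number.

8

k ≥ ρ*(1−ρ₁)/(ρ₁(1−ρ*)) = 0.94·0.32 / (0.68·0.06) = 7.373.
Smallest integer k = 8.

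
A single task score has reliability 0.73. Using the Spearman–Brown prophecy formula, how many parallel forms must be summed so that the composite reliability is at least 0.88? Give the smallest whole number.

3

k ≥ ρ*(1−ρ₁)/(ρ₁(1−ρ*)) = 0.88·0.27 / (0.73·0.12) = 2.712.
Smallest integer k = 3.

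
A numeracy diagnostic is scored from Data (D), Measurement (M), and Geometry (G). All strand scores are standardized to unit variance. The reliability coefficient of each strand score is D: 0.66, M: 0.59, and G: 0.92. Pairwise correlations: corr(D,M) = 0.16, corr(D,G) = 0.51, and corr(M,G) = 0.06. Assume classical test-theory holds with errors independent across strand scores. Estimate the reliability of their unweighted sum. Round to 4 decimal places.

0.8139

Var(D+M+G) = 3 + 2·[0.16 + 0.51 + 0.06] = 3 + 1.46 = 4.46.
With uncorrelated errors the cross-covariances are all true-score covariance, so they carry over unchanged; only the diagonal terms shrink to ρᵢσᵢ².
True-score variance = [0.66 + 0.59 + 0.92] + 1.46 = 2.17 + 1.46 = 3.63.
Reliability = 3.63 / 4.46 = 0.8139.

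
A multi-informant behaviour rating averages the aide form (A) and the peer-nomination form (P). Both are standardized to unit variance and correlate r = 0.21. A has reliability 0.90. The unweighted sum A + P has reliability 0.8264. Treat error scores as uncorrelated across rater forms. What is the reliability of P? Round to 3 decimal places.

0.680

Var(A+P) = 2 + 2·0.21 = 2.420.
True-score variance = ρ_A + ρ_P + 2·0.21, so 0.8264 = (0.90 + ρ_P + 0.42) / 2.420.
ρ_P = 0.8264·2.420 − 0.90 − 0.42 = 0.680.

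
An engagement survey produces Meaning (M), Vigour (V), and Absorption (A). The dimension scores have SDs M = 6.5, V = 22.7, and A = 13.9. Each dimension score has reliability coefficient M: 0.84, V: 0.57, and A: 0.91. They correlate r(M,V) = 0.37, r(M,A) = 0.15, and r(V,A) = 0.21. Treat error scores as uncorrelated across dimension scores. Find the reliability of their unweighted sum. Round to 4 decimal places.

Var(M+V+A) = 6.5² + 22.7² + 13.9² + 2·[6.5·22.7·0.37 + 6.5·13.9·0.15 + 22.7·13.9·0.21] = 750.75 + 268.815 = 1019.56.
Under uncorrelated errors the observed covariances equal the true-score covariances, so only the own-variance terms attenuate.
True-score variance = [6.5²·0.84 + 22.7²·0.57 + 13.9²·0.91] + 268.815 = 505.026 + 268.815 = 773.841.
Reliability = 773.841 / 1019.56 = 0.7590.

0.7590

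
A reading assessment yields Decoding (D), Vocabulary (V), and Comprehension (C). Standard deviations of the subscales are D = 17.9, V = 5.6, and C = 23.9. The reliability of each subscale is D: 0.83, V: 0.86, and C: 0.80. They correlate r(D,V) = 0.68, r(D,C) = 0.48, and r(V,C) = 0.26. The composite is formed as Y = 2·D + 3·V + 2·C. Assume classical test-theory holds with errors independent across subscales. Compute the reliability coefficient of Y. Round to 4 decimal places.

Var(Y) = 2²·17.9² + 3²·5.6² + 2²·23.9² + 2·[6·17.9·5.6·0.68 + 4·17.9·23.9·0.48 + 6·5.6·23.9·0.26] = 3848.72 + 2878.33 = 6727.05.
Because errors are independent across components, Cov(Tᵢ,Tⱼ) = Cov(Xᵢ,Xⱼ); the off-diagonal part of the true-score variance is the same as above.
True-score variance = [2²·17.9²·0.83 + 3²·5.6²·0.86 + 2²·23.9²·0.80] + 2878.33 = 3134.36 + 2878.33 = 6012.69.
Reliability = 6012.69 / 6727.05 = 0.8938.

0.8938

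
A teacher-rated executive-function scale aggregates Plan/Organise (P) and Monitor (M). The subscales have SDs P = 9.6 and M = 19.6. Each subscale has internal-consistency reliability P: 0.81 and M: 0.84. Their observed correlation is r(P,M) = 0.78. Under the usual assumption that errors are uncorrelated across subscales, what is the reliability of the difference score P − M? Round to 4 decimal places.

Var(P−M) = 9.6² + 19.6² − 2·9.6·19.6·0.78 = 476.32 − 293.53 = 182.79.
Under uncorrelated errors the observed covariances equal the true-score covariances, so only the own-variance terms attenuate.
True-score variance = [9.6²·0.81 + 19.6²·0.84] − 293.53 = 397.344 − 293.53 = 103.814.
Reliability = 103.814 / 182.79 = 0.5679.

0.5679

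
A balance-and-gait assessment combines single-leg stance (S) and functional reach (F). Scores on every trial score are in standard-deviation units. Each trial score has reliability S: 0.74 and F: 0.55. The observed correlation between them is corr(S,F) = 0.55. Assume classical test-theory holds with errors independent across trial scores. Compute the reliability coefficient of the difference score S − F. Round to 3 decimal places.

Var(S−F) = 1 + 1 − 2·0.55 = 2 − 1.1 = 0.9.
Under uncorrelated errors the observed covariances equal the true-score covariances, so only the own-variance terms attenuate.
True-score variance = [0.74 + 0.55] − 1.1 = 1.29 − 1.1 = 0.19.
Reliability = 0.19 / 0.9 = 0.211.

0.211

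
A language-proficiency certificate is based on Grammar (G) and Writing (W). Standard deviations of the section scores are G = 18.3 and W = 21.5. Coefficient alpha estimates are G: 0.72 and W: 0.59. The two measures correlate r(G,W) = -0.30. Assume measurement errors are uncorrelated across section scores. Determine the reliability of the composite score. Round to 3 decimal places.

Var(G+W) = 18.3² + 21.5² + 2·[18.3·21.5·(-0.30)] = 797.14 − 236.07 = 561.07.
Under uncorrelated errors the observed covariances equal the true-score covariances, so only the own-variance terms attenuate.
True-score variance = [18.3²·0.72 + 21.5²·0.59] − 236.07 = 513.848 − 236.07 = 277.778.
Reliability = 277.778 / 561.07 = 0.495.

0.495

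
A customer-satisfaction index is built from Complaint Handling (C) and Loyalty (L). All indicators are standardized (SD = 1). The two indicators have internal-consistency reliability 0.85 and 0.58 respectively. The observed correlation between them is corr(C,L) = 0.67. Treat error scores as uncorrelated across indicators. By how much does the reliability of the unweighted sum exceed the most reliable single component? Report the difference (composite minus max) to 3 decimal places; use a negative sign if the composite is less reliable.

-0.021

Var(sum) = 2 + 1.34 = 3.34; true-score variance = 1.43 + 1.34 = 2.77; composite reliability = 0.8293.
Max component reliability = 0.8500.
Difference = 0.8293 − 0.8500 = -0.021.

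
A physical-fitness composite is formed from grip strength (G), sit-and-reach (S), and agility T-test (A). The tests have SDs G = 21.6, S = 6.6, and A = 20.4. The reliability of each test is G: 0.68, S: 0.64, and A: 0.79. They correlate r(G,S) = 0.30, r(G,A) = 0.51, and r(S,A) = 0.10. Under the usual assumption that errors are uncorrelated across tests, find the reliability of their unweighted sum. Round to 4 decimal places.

Var(G+S+A) = 21.6² + 6.6² + 20.4² + 2·[21.6·6.6·0.30 + 21.6·20.4·0.51 + 6.6·20.4·0.10] = 926.28 + 561.917 = 1488.2.
Under uncorrelated errors the observed covariances equal the true-score covariances, so only the own-variance terms attenuate.
True-score variance = [21.6²·0.68 + 6.6²·0.64 + 20.4²·0.79] + 561.917 = 673.906 + 561.917 = 1235.82.
Reliability = 1235.82 / 1488.2 = 0.8304.

0.8304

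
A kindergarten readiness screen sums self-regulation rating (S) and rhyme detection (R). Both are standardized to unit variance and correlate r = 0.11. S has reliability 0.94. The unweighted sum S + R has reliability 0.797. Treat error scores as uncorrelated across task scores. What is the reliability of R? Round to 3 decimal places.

0.609

Var(S+R) = 2 + 2·0.11 = 2.220.
True-score variance = ρ_S + ρ_R + 2·0.11, so 0.797 = (0.94 + ρ_R + 0.22) / 2.220.
ρ_R = 0.797·2.220 − 0.94 − 0.22 = 0.609.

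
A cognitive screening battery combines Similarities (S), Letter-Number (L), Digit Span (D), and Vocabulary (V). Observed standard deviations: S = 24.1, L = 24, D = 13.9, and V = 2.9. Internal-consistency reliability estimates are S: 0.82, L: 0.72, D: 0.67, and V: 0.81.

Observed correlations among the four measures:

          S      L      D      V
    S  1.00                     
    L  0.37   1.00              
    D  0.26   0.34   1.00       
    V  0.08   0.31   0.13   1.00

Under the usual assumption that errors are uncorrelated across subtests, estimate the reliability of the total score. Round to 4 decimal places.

Var(S+L+D+V) = 24.1² + 24² + 13.9² + 2.9² + 2·[24.1·24·0.37 + 24.1·13.9·0.26 + 24.1·2.9·0.08 + 24·13.9·0.34 + 24·2.9·0.31 + 13.9·2.9·0.13] = 1358.43 + 893.874 = 2252.3.
Because errors are independent across components, Cov(Tᵢ,Tⱼ) = Cov(Xᵢ,Xⱼ); the off-diagonal part of the true-score variance is the same as above.
True-score variance = [24.1²·0.82 + 24²·0.72 + 13.9²·0.67 + 2.9²·0.81] + 893.874 = 1027.25 + 893.874 = 1921.12.
Reliability = 1921.12 / 2252.3 = 0.8530.

0.8530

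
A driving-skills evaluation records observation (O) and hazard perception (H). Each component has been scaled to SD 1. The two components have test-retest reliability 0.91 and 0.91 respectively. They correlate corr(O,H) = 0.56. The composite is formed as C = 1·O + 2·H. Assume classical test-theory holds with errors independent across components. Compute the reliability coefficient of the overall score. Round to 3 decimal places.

0.938

Var(C) = 1 + 2² + 2·[2·0.56] = 5 + 2.24 = 7.24.
Because errors are independent across components, Cov(Tᵢ,Tⱼ) = Cov(Xᵢ,Xⱼ); the off-diagonal part of the true-score variance is the same as above.
True-score variance = [0.91 + 2²·0.91] + 2.24 = 4.55 + 2.24 = 6.79.
Reliability = 6.79 / 7.24 = 0.938.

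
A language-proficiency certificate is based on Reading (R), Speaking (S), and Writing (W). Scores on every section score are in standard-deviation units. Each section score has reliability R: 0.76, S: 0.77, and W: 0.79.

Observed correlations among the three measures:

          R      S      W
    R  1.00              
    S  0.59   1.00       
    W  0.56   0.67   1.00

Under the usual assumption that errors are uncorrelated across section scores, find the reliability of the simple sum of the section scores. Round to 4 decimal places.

Var(R+S+W) = 3 + 2·[0.59 + 0.56 + 0.67] = 3 + 3.64 = 6.64.
Because errors are independent across components, Cov(Tᵢ,Tⱼ) = Cov(Xᵢ,Xⱼ); the off-diagonal part of the true-score variance is the same as above.
True-score variance = [0.76 + 0.77 + 0.79] + 3.64 = 2.32 + 3.64 = 5.96.
Reliability = 5.96 / 6.64 = 0.8976.

0.8976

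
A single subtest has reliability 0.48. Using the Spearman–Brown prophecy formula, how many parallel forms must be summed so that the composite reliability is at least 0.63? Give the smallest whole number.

2

k ≥ ρ*(1−ρ₁)/(ρ₁(1−ρ*)) = 0.63·0.52 / (0.48·0.37) = 1.845.
Smallest integer k = 2.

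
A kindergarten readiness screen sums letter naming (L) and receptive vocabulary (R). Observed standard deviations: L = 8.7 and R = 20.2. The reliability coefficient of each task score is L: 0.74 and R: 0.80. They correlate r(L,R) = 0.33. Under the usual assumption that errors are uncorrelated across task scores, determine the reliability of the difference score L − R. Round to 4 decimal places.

Var(L−R) = 8.7² + 20.2² − 2·8.7·20.2·0.33 = 483.73 − 115.988 = 367.742.
Because errors are independent across components, Cov(Tᵢ,Tⱼ) = Cov(Xᵢ,Xⱼ); the off-diagonal part of the true-score variance is the same as above.
True-score variance = [8.7²·0.74 + 20.2²·0.80] − 115.988 = 382.443 − 115.988 = 266.454.
Reliability = 266.454 / 367.742 = 0.7246.

0.7246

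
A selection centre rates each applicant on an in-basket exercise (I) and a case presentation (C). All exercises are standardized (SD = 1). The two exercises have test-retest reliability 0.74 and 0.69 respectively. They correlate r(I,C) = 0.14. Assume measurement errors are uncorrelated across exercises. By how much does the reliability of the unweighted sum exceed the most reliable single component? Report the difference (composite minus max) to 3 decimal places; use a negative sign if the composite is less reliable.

Var(sum) = 2 + 0.28 = 2.28; true-score variance = 1.43 + 0.28 = 1.71; composite reliability = 0.7500.
Max component reliability = 0.7400.
Difference = 0.7500 − 0.7400 = 0.010.

0.010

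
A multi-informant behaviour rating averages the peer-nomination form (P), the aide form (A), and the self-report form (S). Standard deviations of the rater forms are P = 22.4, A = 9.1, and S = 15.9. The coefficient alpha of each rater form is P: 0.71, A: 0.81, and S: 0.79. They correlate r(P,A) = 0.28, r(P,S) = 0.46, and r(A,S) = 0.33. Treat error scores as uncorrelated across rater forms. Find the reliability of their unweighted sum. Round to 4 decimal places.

0.8441

Var(P+A+S) = 22.4² + 9.1² + 15.9² + 2·[22.4·9.1·0.28 + 22.4·15.9·0.46 + 9.1·15.9·0.33] = 837.38 + 537.313 = 1374.69.
Because errors are independent across components, Cov(Tᵢ,Tⱼ) = Cov(Xᵢ,Xⱼ); the off-diagonal part of the true-score variance is the same as above.
True-score variance = [22.4²·0.71 + 9.1²·0.81 + 15.9²·0.79] + 537.313 = 623.046 + 537.313 = 1160.36.
Reliability = 1160.36 / 1374.69 = 0.8441.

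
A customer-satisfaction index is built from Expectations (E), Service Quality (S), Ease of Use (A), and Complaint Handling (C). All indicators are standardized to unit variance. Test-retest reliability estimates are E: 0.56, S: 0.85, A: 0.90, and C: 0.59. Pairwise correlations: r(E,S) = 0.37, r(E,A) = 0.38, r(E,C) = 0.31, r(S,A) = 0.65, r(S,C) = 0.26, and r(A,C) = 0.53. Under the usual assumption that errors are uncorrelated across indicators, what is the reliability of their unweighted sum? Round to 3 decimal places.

Var(E+S+A+C) = 4 + 2·[0.37 + 0.38 + 0.31 + 0.65 + 0.26 + 0.53] = 4 + 5 = 9.
With uncorrelated errors the cross-covariances are all true-score covariance, so they carry over unchanged; only the diagonal terms shrink to ρᵢσᵢ².
True-score variance = [0.56 + 0.85 + 0.90 + 0.59] + 5 = 2.9 + 5 = 7.9.
Reliability = 7.9 / 9 = 0.878.

0.878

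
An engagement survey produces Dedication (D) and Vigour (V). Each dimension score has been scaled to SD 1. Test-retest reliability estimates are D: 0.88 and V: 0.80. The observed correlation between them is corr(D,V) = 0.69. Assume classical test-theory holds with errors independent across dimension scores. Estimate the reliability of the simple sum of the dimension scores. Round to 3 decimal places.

Var(D+V) = 2 + 2·[0.69] = 2 + 1.38 = 3.38.
With uncorrelated errors the cross-covariances are all true-score covariance, so they carry over unchanged; only the diagonal terms shrink to ρᵢσᵢ².
True-score variance = [0.88 + 0.80] + 1.38 = 1.68 + 1.38 = 3.06.
Reliability = 3.06 / 3.38 = 0.905.

0.905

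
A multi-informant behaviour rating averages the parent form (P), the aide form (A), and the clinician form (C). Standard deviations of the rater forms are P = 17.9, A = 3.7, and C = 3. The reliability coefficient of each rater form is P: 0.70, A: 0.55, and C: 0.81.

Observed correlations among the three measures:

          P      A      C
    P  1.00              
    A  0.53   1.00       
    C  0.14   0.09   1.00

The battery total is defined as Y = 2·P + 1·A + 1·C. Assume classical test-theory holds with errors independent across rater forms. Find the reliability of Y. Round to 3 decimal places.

Var(Y) = 2²·17.9² + 3.7² + 3² + 2·[2·17.9·3.7·0.53 + 2·17.9·3·0.14 + 3.7·3·0.09] = 1304.33 + 172.478 = 1476.81.
Because errors are independent across components, Cov(Tᵢ,Tⱼ) = Cov(Xᵢ,Xⱼ); the off-diagonal part of the true-score variance is the same as above.
True-score variance = [2²·17.9²·0.70 + 3.7²·0.55 + 3²·0.81] + 172.478 = 911.967 + 172.478 = 1084.45.
Reliability = 1084.45 / 1476.81 = 0.734.

0.734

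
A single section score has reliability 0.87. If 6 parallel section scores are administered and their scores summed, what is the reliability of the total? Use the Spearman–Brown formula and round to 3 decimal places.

0.976

ρ_k = kρ / (1 + (k−1)ρ) = 6·0.87 / (1 + 5·0.87) = 5.220 / 5.350 = 0.976.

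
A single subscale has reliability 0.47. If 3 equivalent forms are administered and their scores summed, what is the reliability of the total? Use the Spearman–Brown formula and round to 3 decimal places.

ρ_k = kρ / (1 + (k−1)ρ) = 3·0.47 / (1 + 2·0.47) = 1.410 / 1.940 = 0.727.

0.727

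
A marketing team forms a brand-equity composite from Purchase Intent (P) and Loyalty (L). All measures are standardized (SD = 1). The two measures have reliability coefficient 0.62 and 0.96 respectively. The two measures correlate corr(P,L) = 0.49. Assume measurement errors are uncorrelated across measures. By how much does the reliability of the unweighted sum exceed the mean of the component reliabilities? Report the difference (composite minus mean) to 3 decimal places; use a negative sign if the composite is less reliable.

Var(sum) = 2 + 0.98 = 2.98; true-score variance = 1.58 + 0.98 = 2.56; composite reliability = 0.8591.
Mean component reliability = 0.7900.
Difference = 0.8591 − 0.7900 = 0.069.

0.069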